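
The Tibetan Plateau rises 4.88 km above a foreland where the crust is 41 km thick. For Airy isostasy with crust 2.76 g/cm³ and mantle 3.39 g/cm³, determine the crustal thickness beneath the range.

Root depth r = h ρ_c / (ρ_m − ρ_c) = 4.88 km × 2.76 / 0.63 = 21.38 km.
Total thickness = T + h + r = 41 km + 4.88 km + 21.38 km = 67.3 km.

67.3 km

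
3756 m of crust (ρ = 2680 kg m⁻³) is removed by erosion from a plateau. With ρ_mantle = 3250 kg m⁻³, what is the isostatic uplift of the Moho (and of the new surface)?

Unloading: uplift u = e ρ_c/ρ_m = 3756 m × 2680/3250 = 3100 m.

3100 m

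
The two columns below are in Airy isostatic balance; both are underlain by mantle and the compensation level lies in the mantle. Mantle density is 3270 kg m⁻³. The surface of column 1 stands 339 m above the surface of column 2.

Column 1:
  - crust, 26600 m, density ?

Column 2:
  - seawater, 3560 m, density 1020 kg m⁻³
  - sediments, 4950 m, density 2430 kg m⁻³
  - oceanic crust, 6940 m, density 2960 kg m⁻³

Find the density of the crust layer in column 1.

Take the compensation level at the base of the deeper column (depth z_c below the surface of column 1) and equate Σ ρ_i t_i down to z_c; mantle fills any gap and the z_c terms cancel.
Column 1: 26600×ρ + (z_c − 26600)×3270
Column 2: 339×0 + 3560×1020 + 4950×2430 + 6940×2960 + (z_c − 339 − 15450)×3270
The z_c×3270 term appears on both sides and cancels. Collect the known terms of each column as K = Σ(ρt)_known − 3270 × (depth of known layers): K_1 = 0 − 3270×26600 = −86982000; K_2 = 36202100 − 3270×(339 + 15450) = −15427930.
Balance: K_1 + 26600×ρ = K_2, so ρ = (K_2 − K_1)/26600 = 71554100/26600 = 2690 kg m⁻³.

2690 kg m⁻³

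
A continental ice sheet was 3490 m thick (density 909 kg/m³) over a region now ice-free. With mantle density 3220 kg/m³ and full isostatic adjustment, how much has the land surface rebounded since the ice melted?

Removing the load lets mantle flow back in; uplift u satisfies ρ_ice t = ρ_m u.
u = t ρ_ice/ρ_m = 3490 m × 909/3220 = 985 m.

985 m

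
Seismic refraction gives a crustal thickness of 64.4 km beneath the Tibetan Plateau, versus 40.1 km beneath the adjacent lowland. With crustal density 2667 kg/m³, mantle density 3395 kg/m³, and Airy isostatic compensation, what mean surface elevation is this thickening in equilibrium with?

Excess crust Δ = 64.4 km − 40.1 km = 24.3 km, split between elevation h and root r with h + r = Δ.
Airy balance ρ_c h = (ρ_m − ρ_c) r gives r = h ρ_c/(ρ_m − ρ_c), so h (1 + ρ_c/(ρ_m − ρ_c)) = Δ, i.e. h = Δ (ρ_m − ρ_c)/ρ_m.
h = 24.3 km × 728/3395 = 5.21 km.

5.21 km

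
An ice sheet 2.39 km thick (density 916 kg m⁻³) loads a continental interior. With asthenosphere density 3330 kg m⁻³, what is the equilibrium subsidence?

In Airy isostatic equilibrium: the ice load ρ_ice t is balanced by mantle displaced below, ρ_m s.
s = t ρ_ice / ρ_m = 2.39 km × 916/3330 = 0.657 km.

0.657 km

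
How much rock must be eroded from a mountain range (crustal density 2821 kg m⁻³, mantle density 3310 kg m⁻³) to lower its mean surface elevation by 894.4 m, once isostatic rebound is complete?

6050 m

Net drop Δ = e − u = e − e ρ_c/ρ_m = e (ρ_m − ρ_c)/ρ_m.
e = Δ ρ_m/(ρ_m − ρ_c) = 894.4 m × 3310/489 = 6050 m.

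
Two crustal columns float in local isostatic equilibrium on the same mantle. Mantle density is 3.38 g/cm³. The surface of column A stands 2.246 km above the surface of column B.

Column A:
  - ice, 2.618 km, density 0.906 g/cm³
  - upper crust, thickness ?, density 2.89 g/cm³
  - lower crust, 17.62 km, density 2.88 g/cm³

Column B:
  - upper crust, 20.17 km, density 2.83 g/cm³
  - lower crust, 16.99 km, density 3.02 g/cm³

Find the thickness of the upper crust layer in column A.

19.4 km

Take the compensation level at the base of the deeper column (depth z_c below the surface of column A) and equate Σ ρ_i t_i down to z_c; mantle fills any gap and the z_c terms cancel.
Column A: 2.618×0.906 + x×2.89 + 17.62×2.88 + (z_c − 20.238 − x)×3.38
Column B: 2.246×0 + 20.17×2.83 + 16.99×3.02 + (z_c − 2.246 − 37.16)×3.38
The z_c×3.38 term appears on both sides and cancels. Collect the known terms of each column as K = Σ(ρt)_known − 3.38 × (depth of known layers): K_A = 53.117508 − 3.38×20.238 = −15.286932; K_B = 108.3909 − 3.38×(2.246 + 37.16) = −24.80138.
Balance: K_A − x×(3.38 − 2.89) = K_B, so x = (K_A − K_B)/(3.38 − 2.89) = 9.51445/0.49 = 19.4 km.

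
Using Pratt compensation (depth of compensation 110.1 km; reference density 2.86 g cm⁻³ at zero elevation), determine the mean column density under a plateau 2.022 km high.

Pratt balance: ρ_ref D = ρ (D + h).
ρ = ρ_ref D/(D + h) = 2.86 × 110.1 km/(110.1 km + 2.022 km) = 2.81 g cm⁻³.

2.81 g cm⁻³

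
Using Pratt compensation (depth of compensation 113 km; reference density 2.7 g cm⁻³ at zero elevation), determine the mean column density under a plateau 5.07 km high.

Pratt balance: ρ_ref D = ρ (D + h).
ρ = ρ_ref D/(D + h) = 2.7 × 113 km/(113 km + 5.07 km) = 2.58 g cm⁻³.

2.58 g cm⁻³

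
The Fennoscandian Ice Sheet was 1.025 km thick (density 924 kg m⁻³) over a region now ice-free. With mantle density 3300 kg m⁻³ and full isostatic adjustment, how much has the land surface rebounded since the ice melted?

Removing the load lets mantle flow back in; uplift u satisfies ρ_ice t = ρ_m u.
u = t ρ_ice/ρ_m = 1.025 km × 924/3300 = 0.287 km.

0.287 km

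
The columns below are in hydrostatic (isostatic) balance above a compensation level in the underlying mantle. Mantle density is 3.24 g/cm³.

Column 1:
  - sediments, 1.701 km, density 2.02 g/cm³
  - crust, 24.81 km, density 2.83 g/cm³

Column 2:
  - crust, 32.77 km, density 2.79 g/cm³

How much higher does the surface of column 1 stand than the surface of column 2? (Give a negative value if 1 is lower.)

−0.771 km

For any compensation level in the mantle, the mantle terms cancel and isostasy reduces to e = (Σt_1 − Σt_2) − (Σ(ρt)_1 − Σ(ρt)_2) / ρ_m.
Σt_1 = 26.511 km; Σt_2 = 32.77 km; Σ(ρt)_1 = 73.64832; Σ(ρt)_2 = 91.4283 (in km·g/cm³).
e = (26.511 − 32.77) − (73.64832 − 91.4283) / 3.24 = −0.771 km.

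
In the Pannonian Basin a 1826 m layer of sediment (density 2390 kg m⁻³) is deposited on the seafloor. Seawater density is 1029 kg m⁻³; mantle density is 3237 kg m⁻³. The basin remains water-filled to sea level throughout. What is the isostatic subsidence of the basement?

1130 m

Submarine loading: the sediment displaces seawater, and the subsidence is in turn flooded, so s (ρ_m − ρ_w) = t (ρ_sed − ρ_w).
s = 1826 m × (2390 − 1029) / (3237 − 1029) = 1130 m.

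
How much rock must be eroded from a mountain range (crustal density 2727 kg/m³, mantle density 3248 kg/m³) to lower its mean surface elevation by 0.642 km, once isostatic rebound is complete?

Net drop Δ = e − u = e − e ρ_c/ρ_m = e (ρ_m − ρ_c)/ρ_m.
e = Δ ρ_m/(ρ_m − ρ_c) = 0.642 km × 3248/521 = 4 km.

4 km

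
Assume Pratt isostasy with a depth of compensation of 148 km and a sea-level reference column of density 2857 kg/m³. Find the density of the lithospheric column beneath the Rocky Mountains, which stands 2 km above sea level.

Pratt balance: ρ_ref D = ρ (D + h).
ρ = ρ_ref D/(D + h) = 2857 × 148 km/(148 km + 2 km) = 2820 kg/m³.

2820 kg/m³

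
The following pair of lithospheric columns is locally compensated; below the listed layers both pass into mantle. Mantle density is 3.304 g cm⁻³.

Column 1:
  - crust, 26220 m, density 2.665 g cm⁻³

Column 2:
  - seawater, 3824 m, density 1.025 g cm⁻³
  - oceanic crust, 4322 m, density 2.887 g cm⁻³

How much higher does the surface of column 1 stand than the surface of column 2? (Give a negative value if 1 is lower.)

For any compensation level in the mantle, the mantle terms cancel and isostasy reduces to e = (Σt_1 − Σt_2) − (Σ(ρt)_1 − Σ(ρt)_2) / ρ_m.
Σt_1 = 26220 m; Σt_2 = 8146 m; Σ(ρt)_1 = 69876.3; Σ(ρt)_2 = 16397.214 (in m·g cm⁻³).
e = (26220 − 8146) − (69876.3 − 16397.214) / 3.304 = 1890 m.

1890 m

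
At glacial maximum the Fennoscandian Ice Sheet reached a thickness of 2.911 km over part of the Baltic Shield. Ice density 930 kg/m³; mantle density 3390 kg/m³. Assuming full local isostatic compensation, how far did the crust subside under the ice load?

0.799 km

Isostatic balance requires: the ice load ρ_ice t is balanced by mantle displaced below, ρ_m s.
s = t ρ_ice / ρ_m = 2.911 km × 930/3390 = 0.799 km.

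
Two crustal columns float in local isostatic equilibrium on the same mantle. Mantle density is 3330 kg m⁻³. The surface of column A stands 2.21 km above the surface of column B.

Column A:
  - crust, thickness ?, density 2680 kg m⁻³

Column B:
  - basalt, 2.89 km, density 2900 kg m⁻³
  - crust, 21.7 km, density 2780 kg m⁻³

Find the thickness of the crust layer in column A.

Take the compensation level at the base of the deeper column (depth z_c below the surface of column A) and equate Σ ρ_i t_i down to z_c; mantle fills any gap and the z_c terms cancel.
Column A: x×2680 + (z_c − 0 − x)×3330
Column B: 2.21×0 + 2.89×2900 + 21.7×2780 + (z_c − 2.21 − 24.59)×3330
The z_c×3330 term appears on both sides and cancels. Collect the known terms of each column as K = Σ(ρt)_known − 3330 × (depth of known layers): K_A = 0 − 3330×0 = 0; K_B = 68707 − 3330×(2.21 + 24.59) = −20537.
Balance: K_A − x×(3330 − 2680) = K_B, so x = (K_A − K_B)/(3330 − 2680) = 20537/650 = 31.6 km.

31.6 km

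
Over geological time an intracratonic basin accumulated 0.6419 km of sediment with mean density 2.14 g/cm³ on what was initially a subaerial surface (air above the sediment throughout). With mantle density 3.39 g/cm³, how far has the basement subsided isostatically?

Subaerial load: s = t ρ_sed / ρ_m = 0.6419 km × 2.14/3.39 = 0.405 km.

0.405 km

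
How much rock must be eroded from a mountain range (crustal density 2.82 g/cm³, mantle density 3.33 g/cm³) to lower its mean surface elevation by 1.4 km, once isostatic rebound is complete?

Net drop Δ = e − u = e − e ρ_c/ρ_m = e (ρ_m − ρ_c)/ρ_m.
e = Δ ρ_m/(ρ_m − ρ_c) = 1.4 km × 3.33/0.51 = 9.14 km.

9.14 km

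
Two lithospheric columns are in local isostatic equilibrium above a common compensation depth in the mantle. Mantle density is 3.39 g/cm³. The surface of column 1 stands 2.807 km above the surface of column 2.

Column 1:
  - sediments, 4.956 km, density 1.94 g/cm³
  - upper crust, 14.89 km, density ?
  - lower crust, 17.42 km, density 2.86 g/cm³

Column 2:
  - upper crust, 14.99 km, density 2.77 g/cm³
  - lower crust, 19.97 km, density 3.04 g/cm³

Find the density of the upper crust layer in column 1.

Take the compensation level at the base of the deeper column (depth z_c below the surface of column 1) and equate Σ ρ_i t_i down to z_c; mantle fills any gap and the z_c terms cancel.
Column 1: 4.956×1.94 + 14.89×ρ + 17.42×2.86 + (z_c − 37.266)×3.39
Column 2: 2.807×0 + 14.99×2.77 + 19.97×3.04 + (z_c − 2.807 − 34.96)×3.39
The z_c×3.39 term appears on both sides and cancels. Collect the known terms of each column as K = Σ(ρt)_known − 3.39 × (depth of known layers): K_1 = 59.43584 − 3.39×37.266 = −66.8959; K_2 = 102.2311 − 3.39×(2.807 + 34.96) = −25.79903.
Balance: K_1 + 14.89×ρ = K_2, so ρ = (K_2 − K_1)/14.89 = 41.0969/14.89 = 2.76 g/cm³.

2.76 g/cm³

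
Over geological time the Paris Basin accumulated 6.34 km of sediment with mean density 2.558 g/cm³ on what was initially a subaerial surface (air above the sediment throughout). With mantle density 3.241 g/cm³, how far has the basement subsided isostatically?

5 km

Subaerial load: s = t ρ_sed / ρ_m = 6.34 km × 2.558/3.241 = 5 km.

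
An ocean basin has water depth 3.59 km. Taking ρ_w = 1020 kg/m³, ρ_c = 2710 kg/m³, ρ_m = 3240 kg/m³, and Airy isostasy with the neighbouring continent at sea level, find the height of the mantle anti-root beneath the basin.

Equating mass per unit area of the two columns: replacing crust with seawater at the top is compensated by replacing crust with mantle at the base: d (ρ_c − ρ_w) = a (ρ_m − ρ_c).
a = d (ρ_c − ρ_w)/(ρ_m − ρ_c) = 3.59 km × 1690/530 = 11.4 km.

11.4 km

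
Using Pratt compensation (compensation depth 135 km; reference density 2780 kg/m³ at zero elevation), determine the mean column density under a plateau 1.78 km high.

Pratt balance: ρ_ref D = ρ (D + h).
ρ = ρ_ref D/(D + h) = 2780 × 135 km/(135 km + 1.78 km) = 2740 kg/m³.

2740 kg/m³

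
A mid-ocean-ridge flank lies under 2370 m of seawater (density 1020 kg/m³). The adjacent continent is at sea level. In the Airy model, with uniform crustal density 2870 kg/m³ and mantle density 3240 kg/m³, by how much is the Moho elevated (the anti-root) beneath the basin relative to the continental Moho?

11800 m

In Airy isostatic equilibrium: replacing crust with seawater at the top is compensated by replacing crust with mantle at the base: d (ρ_c − ρ_w) = a (ρ_m − ρ_c).
a = d (ρ_c − ρ_w)/(ρ_m − ρ_c) = 2370 m × 1850/370 = 11800 m.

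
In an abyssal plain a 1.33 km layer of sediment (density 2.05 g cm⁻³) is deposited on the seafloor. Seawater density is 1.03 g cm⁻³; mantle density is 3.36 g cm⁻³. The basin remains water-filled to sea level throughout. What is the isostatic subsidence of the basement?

0.582 km

Submarine loading: the sediment displaces seawater, and the subsidence is in turn flooded, so s (ρ_m − ρ_w) = t (ρ_sed − ρ_w).
s = 1.33 km × (2.05 − 1.03) / (3.36 − 1.03) = 0.582 km.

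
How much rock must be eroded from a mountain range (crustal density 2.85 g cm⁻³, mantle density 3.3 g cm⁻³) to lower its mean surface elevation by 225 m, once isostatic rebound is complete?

1650 m

Net drop Δ = e − u = e − e ρ_c/ρ_m = e (ρ_m − ρ_c)/ρ_m.
e = Δ ρ_m/(ρ_m − ρ_c) = 225 m × 3.3/0.45 = 1650 m.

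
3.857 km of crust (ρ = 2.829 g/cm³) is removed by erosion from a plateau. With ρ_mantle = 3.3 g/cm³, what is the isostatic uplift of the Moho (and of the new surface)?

3.31 km

Unloading: uplift u = e ρ_c/ρ_m = 3.857 km × 2.829/3.3 = 3.31 km.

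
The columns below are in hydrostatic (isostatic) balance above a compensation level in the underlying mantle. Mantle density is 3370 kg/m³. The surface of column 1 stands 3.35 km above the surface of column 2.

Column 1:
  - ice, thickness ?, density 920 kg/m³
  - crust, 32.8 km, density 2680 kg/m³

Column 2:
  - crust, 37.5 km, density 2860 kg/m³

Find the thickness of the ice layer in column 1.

3.18 km

Take the compensation level at the base of the deeper column (depth z_c below the surface of column 1) and equate Σ ρ_i t_i down to z_c; mantle fills any gap and the z_c terms cancel.
Column 1: x×920 + 32.8×2680 + (z_c − 32.8 − x)×3370
Column 2: 3.35×0 + 37.5×2860 + (z_c − 3.35 − 37.5)×3370
The z_c×3370 term appears on both sides and cancels. Collect the known terms of each column as K = Σ(ρt)_known − 3370 × (depth of known layers): K_1 = 87904 − 3370×32.8 = −22632; K_2 = 107250 − 3370×(3.35 + 37.5) = −30414.5.
Balance: K_1 − x×(3370 − 920) = K_2, so x = (K_1 − K_2)/(3370 − 920) = 7782.5/2450 = 3.18 km.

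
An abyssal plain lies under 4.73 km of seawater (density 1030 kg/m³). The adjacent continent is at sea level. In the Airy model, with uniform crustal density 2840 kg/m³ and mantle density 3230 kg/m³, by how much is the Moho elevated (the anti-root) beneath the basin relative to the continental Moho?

By Archimedes' principle applied to the lithosphere: replacing crust with seawater at the top is compensated by replacing crust with mantle at the base: d (ρ_c − ρ_w) = a (ρ_m − ρ_c).
a = d (ρ_c − ρ_w)/(ρ_m − ρ_c) = 4.73 km × 1810/390 = 22 km.

22 km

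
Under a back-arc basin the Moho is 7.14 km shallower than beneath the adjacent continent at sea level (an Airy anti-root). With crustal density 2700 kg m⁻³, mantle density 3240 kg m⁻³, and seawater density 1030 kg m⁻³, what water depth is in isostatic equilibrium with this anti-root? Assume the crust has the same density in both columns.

2.31 km

Replacing a thickness d of crust by seawater at the top must be balanced by replacing crust with mantle at the base: d (ρ_c − ρ_w) = a (ρ_m − ρ_c).
d = a (ρ_m − ρ_c)/(ρ_c − ρ_w) = 7.14 km × 540/1670 = 2.31 km.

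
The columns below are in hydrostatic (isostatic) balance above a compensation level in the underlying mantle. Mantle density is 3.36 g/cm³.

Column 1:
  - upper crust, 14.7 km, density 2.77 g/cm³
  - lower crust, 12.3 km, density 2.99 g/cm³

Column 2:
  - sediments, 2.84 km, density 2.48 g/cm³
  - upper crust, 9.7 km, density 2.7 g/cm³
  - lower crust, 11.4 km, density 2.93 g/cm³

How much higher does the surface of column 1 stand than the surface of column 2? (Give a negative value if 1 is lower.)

−0.172 km

For any compensation level in the mantle, the mantle terms cancel and isostasy reduces to e = (Σt_1 − Σt_2) − (Σ(ρt)_1 − Σ(ρt)_2) / ρ_m.
Σt_1 = 27 km; Σt_2 = 23.94 km; Σ(ρt)_1 = 77.496; Σ(ρt)_2 = 66.6352 (in km·g/cm³).
e = (27 − 23.94) − (77.496 − 66.6352) / 3.36 = −0.172 km.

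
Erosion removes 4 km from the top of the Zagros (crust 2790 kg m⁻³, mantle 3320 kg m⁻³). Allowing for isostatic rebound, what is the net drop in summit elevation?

0.639 km

Rebound u = e ρ_c/ρ_m = 4 km × 2790/3320 = 3.361 km.
Net surface drop = e − u = 4 km − 3.361 km = e (ρ_m − ρ_c)/ρ_m = 0.639 km.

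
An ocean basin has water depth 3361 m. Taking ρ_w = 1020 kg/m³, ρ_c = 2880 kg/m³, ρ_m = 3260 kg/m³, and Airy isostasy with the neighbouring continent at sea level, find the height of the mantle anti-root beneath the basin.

16500 m

Isostatic balance requires: replacing crust with seawater at the top is compensated by replacing crust with mantle at the base: d (ρ_c − ρ_w) = a (ρ_m − ρ_c).
a = d (ρ_c − ρ_w)/(ρ_m − ρ_c) = 3361 m × 1860/380 = 16500 m.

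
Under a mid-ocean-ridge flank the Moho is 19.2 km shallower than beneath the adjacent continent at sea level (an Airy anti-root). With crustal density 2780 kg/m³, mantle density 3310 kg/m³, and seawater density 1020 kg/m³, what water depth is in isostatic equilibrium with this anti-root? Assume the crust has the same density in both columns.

Replacing a thickness d of crust by seawater at the top must be balanced by replacing crust with mantle at the base: d (ρ_c − ρ_w) = a (ρ_m − ρ_c).
d = a (ρ_m − ρ_c)/(ρ_c − ρ_w) = 19.2 km × 530/1760 = 5.78 km.

5.78 km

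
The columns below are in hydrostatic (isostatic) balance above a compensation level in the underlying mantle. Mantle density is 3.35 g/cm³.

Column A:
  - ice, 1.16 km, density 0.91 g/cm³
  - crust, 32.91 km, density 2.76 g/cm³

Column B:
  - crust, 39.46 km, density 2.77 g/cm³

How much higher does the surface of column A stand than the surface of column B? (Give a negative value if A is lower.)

−0.191 km

For any compensation level in the mantle, the mantle terms cancel and isostasy reduces to e = (Σt_A − Σt_B) − (Σ(ρt)_A − Σ(ρt)_B) / ρ_m.
Σt_A = 34.07 km; Σt_B = 39.46 km; Σ(ρt)_A = 91.8872; Σ(ρt)_B = 109.3042 (in km·g/cm³).
e = (34.07 − 39.46) − (91.8872 − 109.3042) / 3.35 = −0.191 km.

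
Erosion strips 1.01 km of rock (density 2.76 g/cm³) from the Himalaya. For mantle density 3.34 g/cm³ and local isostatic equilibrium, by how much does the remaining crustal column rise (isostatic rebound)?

Unloading: uplift u = e ρ_c/ρ_m = 1.01 km × 2.76/3.34 = 0.835 km.

0.835 km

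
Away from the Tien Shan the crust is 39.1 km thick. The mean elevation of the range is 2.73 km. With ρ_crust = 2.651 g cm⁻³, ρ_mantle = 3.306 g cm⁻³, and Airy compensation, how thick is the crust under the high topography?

52.9 km

Root depth r = h ρ_c / (ρ_m − ρ_c) = 2.73 km × 2.651 / 0.655 = 11.05 km.
Total thickness = T + h + r = 39.1 km + 2.73 km + 11.05 km = 52.9 km.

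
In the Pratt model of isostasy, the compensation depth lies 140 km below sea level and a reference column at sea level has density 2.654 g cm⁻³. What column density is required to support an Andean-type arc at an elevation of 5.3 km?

Pratt balance: ρ_ref D = ρ (D + h).
ρ = ρ_ref D/(D + h) = 2.654 × 140 km/(140 km + 5.3 km) = 2.56 g cm⁻³.

2.56 g cm⁻³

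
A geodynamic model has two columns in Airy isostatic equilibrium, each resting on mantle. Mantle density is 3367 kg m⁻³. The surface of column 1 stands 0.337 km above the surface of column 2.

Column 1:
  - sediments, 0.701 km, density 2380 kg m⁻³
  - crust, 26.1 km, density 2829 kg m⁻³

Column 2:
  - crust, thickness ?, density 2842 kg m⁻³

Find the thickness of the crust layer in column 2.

25.9 km

Take the compensation level at the base of the deeper column (depth z_c below the surface of column 1) and equate Σ ρ_i t_i down to z_c; mantle fills any gap and the z_c terms cancel.
Column 1: 0.701×2380 + 26.1×2829 + (z_c − 26.801)×3367
Column 2: 0.337×0 + x×2842 + (z_c − 0.337 − 0 − x)×3367
The z_c×3367 term appears on both sides and cancels. Collect the known terms of each column as K = Σ(ρt)_known − 3367 × (depth of known layers): K_1 = 75505.28 − 3367×26.801 = −14733.687; K_2 = 0 − 3367×(0.337 + 0) = −1134.679.
Balance: K_1 = K_2 − x×(3367 − 2842), so x = (K_2 − K_1)/(3367 − 2842) = 13599/525 = 25.9 km.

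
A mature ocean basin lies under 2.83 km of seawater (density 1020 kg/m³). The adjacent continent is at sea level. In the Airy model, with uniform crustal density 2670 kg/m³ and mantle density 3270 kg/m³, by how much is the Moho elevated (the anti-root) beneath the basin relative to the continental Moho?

7.78 km

Isostatic balance requires: replacing crust with seawater at the top is compensated by replacing crust with mantle at the base: d (ρ_c − ρ_w) = a (ρ_m − ρ_c).
a = d (ρ_c − ρ_w)/(ρ_m − ρ_c) = 2.83 km × 1650/600 = 7.78 km.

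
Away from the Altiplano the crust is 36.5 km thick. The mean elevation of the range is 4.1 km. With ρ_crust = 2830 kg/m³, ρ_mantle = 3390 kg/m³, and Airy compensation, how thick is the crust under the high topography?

61.3 km

Root depth r = h ρ_c / (ρ_m − ρ_c) = 4.1 km × 2830 / 560 = 20.72 km.
Total thickness = T + h + r = 36.5 km + 4.1 km + 20.72 km = 61.3 km.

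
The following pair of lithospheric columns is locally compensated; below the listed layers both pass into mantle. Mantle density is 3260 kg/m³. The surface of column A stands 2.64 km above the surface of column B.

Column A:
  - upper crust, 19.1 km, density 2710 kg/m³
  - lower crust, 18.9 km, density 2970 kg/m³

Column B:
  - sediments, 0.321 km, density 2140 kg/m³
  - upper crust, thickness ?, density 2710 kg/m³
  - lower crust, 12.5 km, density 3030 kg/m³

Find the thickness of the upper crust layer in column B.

7.54 km

Take the compensation level at the base of the deeper column (depth z_c below the surface of column A) and equate Σ ρ_i t_i down to z_c; mantle fills any gap and the z_c terms cancel.
Column A: 19.1×2710 + 18.9×2970 + (z_c − 38)×3260
Column B: 2.64×0 + 0.321×2140 + x×2710 + 12.5×3030 + (z_c − 2.64 − 12.821 − x)×3260
The z_c×3260 term appears on both sides and cancels. Collect the known terms of each column as K = Σ(ρt)_known − 3260 × (depth of known layers): K_A = 107894 − 3260×38 = −15986; K_B = 38561.94 − 3260×(2.64 + 12.821) = −11840.92.
Balance: K_A = K_B − x×(3260 − 2710), so x = (K_B − K_A)/(3260 − 2710) = 4145.08/550 = 7.54 km.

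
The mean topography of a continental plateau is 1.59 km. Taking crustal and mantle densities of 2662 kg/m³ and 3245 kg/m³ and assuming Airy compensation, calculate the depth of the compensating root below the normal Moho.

7.26 km

Balancing pressure at the compensation depth: the weight of the topography is balanced by the buoyancy of the root, ρ_c h = (ρ_m − ρ_c) r.
r = h · ρ_c / (ρ_m − ρ_c) = 1.59 km × 2662 / (3245 − 2662) = 7.26 km.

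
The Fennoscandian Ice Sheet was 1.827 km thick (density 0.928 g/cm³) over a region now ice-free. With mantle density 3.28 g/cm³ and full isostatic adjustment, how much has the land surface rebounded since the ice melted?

0.517 km

Removing the load lets mantle flow back in; uplift u satisfies ρ_ice t = ρ_m u.
u = t ρ_ice/ρ_m = 1.827 km × 0.928/3.28 = 0.517 km.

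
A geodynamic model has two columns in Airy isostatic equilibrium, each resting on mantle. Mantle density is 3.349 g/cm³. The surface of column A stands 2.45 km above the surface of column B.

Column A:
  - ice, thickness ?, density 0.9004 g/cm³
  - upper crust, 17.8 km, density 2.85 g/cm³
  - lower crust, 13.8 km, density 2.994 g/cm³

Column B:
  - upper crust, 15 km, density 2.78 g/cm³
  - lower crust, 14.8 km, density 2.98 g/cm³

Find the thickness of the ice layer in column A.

3.44 km

Take the compensation level at the base of the deeper column (depth z_c below the surface of column A) and equate Σ ρ_i t_i down to z_c; mantle fills any gap and the z_c terms cancel.
Column A: x×0.9004 + 17.8×2.85 + 13.8×2.994 + (z_c − 31.6 − x)×3.349
Column B: 2.45×0 + 15×2.78 + 14.8×2.98 + (z_c − 2.45 − 29.8)×3.349
The z_c×3.349 term appears on both sides and cancels. Collect the known terms of each column as K = Σ(ρt)_known − 3.349 × (depth of known layers): K_A = 92.0472 − 3.349×31.6 = −13.7812; K_B = 85.804 − 3.349×(2.45 + 29.8) = −22.20125.
Balance: K_A − x×(3.349 − 0.9004) = K_B, so x = (K_A − K_B)/(3.349 − 0.9004) = 8.42005/2.4486 = 3.44 km.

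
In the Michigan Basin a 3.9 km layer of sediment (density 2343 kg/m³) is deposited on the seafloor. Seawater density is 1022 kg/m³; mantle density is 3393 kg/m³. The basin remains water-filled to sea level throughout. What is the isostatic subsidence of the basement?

2.17 km

Submarine loading: the sediment displaces seawater, and the subsidence is in turn flooded, so s (ρ_m − ρ_w) = t (ρ_sed − ρ_w).
s = 3.9 km × (2343 − 1022) / (3393 − 1022) = 2.17 km.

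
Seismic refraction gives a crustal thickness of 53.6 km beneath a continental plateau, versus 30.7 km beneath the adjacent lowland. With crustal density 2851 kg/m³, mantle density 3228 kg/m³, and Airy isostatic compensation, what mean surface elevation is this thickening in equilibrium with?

2.67 km

Excess crust Δ = 53.6 km − 30.7 km = 22.9 km, split between elevation h and root r with h + r = Δ.
Airy balance ρ_c h = (ρ_m − ρ_c) r gives r = h ρ_c/(ρ_m − ρ_c), so h (1 + ρ_c/(ρ_m − ρ_c)) = Δ, i.e. h = Δ (ρ_m − ρ_c)/ρ_m.
h = 22.9 km × 377/3228 = 2.67 km.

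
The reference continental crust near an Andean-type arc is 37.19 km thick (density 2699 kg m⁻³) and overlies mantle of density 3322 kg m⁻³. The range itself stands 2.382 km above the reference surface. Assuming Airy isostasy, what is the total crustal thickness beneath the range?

Root depth r = h ρ_c / (ρ_m − ρ_c) = 2.382 km × 2699 / 623 = 10.32 km.
Total thickness = T + h + r = 37.19 km + 2.382 km + 10.32 km = 49.9 km.

49.9 km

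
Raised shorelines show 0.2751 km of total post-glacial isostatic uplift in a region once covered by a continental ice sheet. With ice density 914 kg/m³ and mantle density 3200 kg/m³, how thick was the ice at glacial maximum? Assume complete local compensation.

0.963 km

u = t ρ_ice/ρ_m → t = u ρ_m/ρ_ice = 0.2751 km × 3200/914 = 0.963 km.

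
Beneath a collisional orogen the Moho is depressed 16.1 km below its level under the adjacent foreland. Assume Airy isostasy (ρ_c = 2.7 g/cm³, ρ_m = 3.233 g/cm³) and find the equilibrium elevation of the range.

3.18 km

Balancing pressure at the compensation depth: ρ_c h = (ρ_m − ρ_c) r.
h = r (ρ_m − ρ_c) / ρ_c = 16.1 km × (3.233 − 2.7) / 2.7 = 3.18 km.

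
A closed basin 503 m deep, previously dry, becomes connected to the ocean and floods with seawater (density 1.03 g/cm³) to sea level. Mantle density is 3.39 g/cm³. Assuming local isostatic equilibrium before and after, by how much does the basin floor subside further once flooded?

After flooding the water column is d + s deep. Its weight must equal the weight of mantle displaced by the extra subsidence s: (d + s) ρ_w = s ρ_m.
s = d ρ_w / (ρ_m − ρ_w) = 503 m × 1.03/(3.39 − 1.03) = 220 m.

220 m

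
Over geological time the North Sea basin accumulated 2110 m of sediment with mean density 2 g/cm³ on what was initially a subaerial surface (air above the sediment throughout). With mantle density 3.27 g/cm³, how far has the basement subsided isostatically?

1290 m

Subaerial load: s = t ρ_sed / ρ_m = 2110 m × 2/3.27 = 1290 m.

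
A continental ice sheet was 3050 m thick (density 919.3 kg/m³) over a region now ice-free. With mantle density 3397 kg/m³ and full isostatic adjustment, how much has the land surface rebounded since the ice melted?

Removing the load lets mantle flow back in; uplift u satisfies ρ_ice t = ρ_m u.
u = t ρ_ice/ρ_m = 3050 m × 919.3/3397 = 825 m.

825 m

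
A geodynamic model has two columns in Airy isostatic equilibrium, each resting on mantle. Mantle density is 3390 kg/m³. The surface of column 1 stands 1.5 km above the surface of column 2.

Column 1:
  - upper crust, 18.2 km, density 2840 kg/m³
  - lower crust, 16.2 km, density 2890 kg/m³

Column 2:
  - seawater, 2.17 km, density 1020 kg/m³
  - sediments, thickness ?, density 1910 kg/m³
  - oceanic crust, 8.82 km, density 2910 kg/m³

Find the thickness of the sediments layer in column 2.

Take the compensation level at the base of the deeper column (depth z_c below the surface of column 1) and equate Σ ρ_i t_i down to z_c; mantle fills any gap and the z_c terms cancel.
Column 1: 18.2×2840 + 16.2×2890 + (z_c − 34.4)×3390
Column 2: 1.5×0 + 2.17×1020 + x×1910 + 8.82×2910 + (z_c − 1.5 − 10.99 − x)×3390
The z_c×3390 term appears on both sides and cancels. Collect the known terms of each column as K = Σ(ρt)_known − 3390 × (depth of known layers): K_1 = 98506 − 3390×34.4 = −18110; K_2 = 27879.6 − 3390×(1.5 + 10.99) = −14461.5.
Balance: K_1 = K_2 − x×(3390 − 1910), so x = (K_2 − K_1)/(3390 − 1910) = 3648.5/1480 = 2.47 km.

2.47 km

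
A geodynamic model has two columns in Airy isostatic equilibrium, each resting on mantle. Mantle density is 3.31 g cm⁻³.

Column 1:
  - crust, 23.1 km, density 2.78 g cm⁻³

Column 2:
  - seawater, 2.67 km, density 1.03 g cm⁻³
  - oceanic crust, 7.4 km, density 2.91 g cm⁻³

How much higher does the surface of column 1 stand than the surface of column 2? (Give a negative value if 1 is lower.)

For any compensation level in the mantle, the mantle terms cancel and isostasy reduces to e = (Σt_1 − Σt_2) − (Σ(ρt)_1 − Σ(ρt)_2) / ρ_m.
Σt_1 = 23.1 km; Σt_2 = 10.07 km; Σ(ρt)_1 = 64.218; Σ(ρt)_2 = 24.2841 (in km·g cm⁻³).
e = (23.1 − 10.07) − (64.218 − 24.2841) / 3.31 = 0.965 km.

0.965 km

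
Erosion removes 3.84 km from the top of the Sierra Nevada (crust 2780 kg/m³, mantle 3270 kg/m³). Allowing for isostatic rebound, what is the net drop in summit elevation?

0.575 km

Rebound u = e ρ_c/ρ_m = 3.84 km × 2780/3270 = 3.265 km.
Net surface drop = e − u = 3.84 km − 3.265 km = e (ρ_m − ρ_c)/ρ_m = 0.575 km.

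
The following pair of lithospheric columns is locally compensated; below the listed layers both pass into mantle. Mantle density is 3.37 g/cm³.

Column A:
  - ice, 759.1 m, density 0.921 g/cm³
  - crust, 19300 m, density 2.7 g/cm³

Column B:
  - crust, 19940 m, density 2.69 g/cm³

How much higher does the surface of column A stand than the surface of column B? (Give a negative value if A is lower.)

For any compensation level in the mantle, the mantle terms cancel and isostasy reduces to e = (Σt_A − Σt_B) − (Σ(ρt)_A − Σ(ρt)_B) / ρ_m.
Σt_A = 20059.1 m; Σt_B = 19940 m; Σ(ρt)_A = 52809.1311; Σ(ρt)_B = 53638.6 (in m·g/cm³).
e = (20059.1 − 19940) − (52809.1311 − 53638.6) / 3.37 = 365 m.

365 m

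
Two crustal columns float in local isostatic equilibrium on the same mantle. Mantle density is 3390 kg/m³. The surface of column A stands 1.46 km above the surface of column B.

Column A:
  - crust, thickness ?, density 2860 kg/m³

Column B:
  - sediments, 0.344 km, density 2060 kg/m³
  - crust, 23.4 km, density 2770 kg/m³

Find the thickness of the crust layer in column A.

Take the compensation level at the base of the deeper column (depth z_c below the surface of column A) and equate Σ ρ_i t_i down to z_c; mantle fills any gap and the z_c terms cancel.
Column A: x×2860 + (z_c − 0 − x)×3390
Column B: 1.46×0 + 0.344×2060 + 23.4×2770 + (z_c − 1.46 − 23.744)×3390
The z_c×3390 term appears on both sides and cancels. Collect the known terms of each column as K = Σ(ρt)_known − 3390 × (depth of known layers): K_A = 0 − 3390×0 = 0; K_B = 65526.64 − 3390×(1.46 + 23.744) = −19914.92.
Balance: K_A − x×(3390 − 2860) = K_B, so x = (K_A − K_B)/(3390 − 2860) = 19914.9/530 = 37.6 km.

37.6 km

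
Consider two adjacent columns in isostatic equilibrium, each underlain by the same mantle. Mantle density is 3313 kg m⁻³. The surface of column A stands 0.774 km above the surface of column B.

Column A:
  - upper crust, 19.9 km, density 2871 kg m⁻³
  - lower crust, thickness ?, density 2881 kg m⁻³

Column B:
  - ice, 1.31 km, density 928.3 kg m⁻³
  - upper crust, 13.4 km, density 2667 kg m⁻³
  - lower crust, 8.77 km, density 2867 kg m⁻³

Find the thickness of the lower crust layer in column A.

Take the compensation level at the base of the deeper column (depth z_c below the surface of column A) and equate Σ ρ_i t_i down to z_c; mantle fills any gap and the z_c terms cancel.
Column A: 19.9×2871 + x×2881 + (z_c − 19.9 − x)×3313
Column B: 0.774×0 + 1.31×928.3 + 13.4×2667 + 8.77×2867 + (z_c − 0.774 − 23.48)×3313
The z_c×3313 term appears on both sides and cancels. Collect the known terms of each column as K = Σ(ρt)_known − 3313 × (depth of known layers): K_A = 57132.9 − 3313×19.9 = −8795.8; K_B = 62097.463 − 3313×(0.774 + 23.48) = −18256.039.
Balance: K_A − x×(3313 − 2881) = K_B, so x = (K_A − K_B)/(3313 − 2881) = 9460.24/432 = 21.9 km.

21.9 km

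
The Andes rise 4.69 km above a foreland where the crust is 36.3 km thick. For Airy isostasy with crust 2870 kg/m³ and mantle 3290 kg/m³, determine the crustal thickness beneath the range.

Root depth r = h ρ_c / (ρ_m − ρ_c) = 4.69 km × 2870 / 420 = 32.05 km.
Total thickness = T + h + r = 36.3 km + 4.69 km + 32.05 km = 73 km.

73 km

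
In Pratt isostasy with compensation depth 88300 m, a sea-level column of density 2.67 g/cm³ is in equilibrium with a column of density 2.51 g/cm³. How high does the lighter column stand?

ρ_ref D = ρ (D + h) → h = D (ρ_ref − ρ)/ρ.
h = 88300 m × (2.67 − 2.51)/2.51 = 5630 m.

5630 m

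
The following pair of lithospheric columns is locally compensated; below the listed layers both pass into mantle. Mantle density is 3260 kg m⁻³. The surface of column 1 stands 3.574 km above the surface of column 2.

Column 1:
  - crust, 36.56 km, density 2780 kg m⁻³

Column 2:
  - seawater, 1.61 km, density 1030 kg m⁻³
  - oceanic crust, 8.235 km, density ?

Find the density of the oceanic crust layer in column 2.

Take the compensation level at the base of the deeper column (depth z_c below the surface of column 1) and equate Σ ρ_i t_i down to z_c; mantle fills any gap and the z_c terms cancel.
Column 1: 36.56×2780 + (z_c − 36.56)×3260
Column 2: 3.574×0 + 1.61×1030 + 8.235×ρ + (z_c − 3.574 − 9.845)×3260
The z_c×3260 term appears on both sides and cancels. Collect the known terms of each column as K = Σ(ρt)_known − 3260 × (depth of known layers): K_1 = 101636.8 − 3260×36.56 = −17548.8; K_2 = 1658.3 − 3260×(3.574 + 9.845) = −42087.64.
Balance: K_1 = K_2 + 8.235×ρ, so ρ = (K_1 − K_2)/8.235 = 24538.8/8.235 = 2980 kg m⁻³.

2980 kg m⁻³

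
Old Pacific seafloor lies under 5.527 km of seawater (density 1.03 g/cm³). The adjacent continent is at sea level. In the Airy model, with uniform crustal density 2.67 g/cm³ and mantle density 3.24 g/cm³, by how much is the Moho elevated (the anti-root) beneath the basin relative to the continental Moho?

15.9 km

In Airy isostatic equilibrium: replacing crust with seawater at the top is compensated by replacing crust with mantle at the base: d (ρ_c − ρ_w) = a (ρ_m − ρ_c).
a = d (ρ_c − ρ_w)/(ρ_m − ρ_c) = 5.527 km × 1.64/0.57 = 15.9 km.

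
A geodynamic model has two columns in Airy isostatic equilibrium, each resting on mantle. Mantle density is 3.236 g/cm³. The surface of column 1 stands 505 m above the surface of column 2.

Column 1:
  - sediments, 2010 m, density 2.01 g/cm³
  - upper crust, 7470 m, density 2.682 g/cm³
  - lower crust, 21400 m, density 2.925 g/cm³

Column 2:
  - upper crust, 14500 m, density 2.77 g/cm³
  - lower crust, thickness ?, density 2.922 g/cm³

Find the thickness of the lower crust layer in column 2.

Take the compensation level at the base of the deeper column (depth z_c below the surface of column 1) and equate Σ ρ_i t_i down to z_c; mantle fills any gap and the z_c terms cancel.
Column 1: 2010×2.01 + 7470×2.682 + 21400×2.925 + (z_c − 30880)×3.236
Column 2: 505×0 + 14500×2.77 + x×2.922 + (z_c − 505 − 14500 − x)×3.236
The z_c×3.236 term appears on both sides and cancels. Collect the known terms of each column as K = Σ(ρt)_known − 3.236 × (depth of known layers): K_1 = 86669.64 − 3.236×30880 = −13258.04; K_2 = 40165 − 3.236×(505 + 14500) = −8391.18.
Balance: K_1 = K_2 − x×(3.236 − 2.922), so x = (K_2 − K_1)/(3.236 − 2.922) = 4866.86/0.314 = 15500 m.

15500 m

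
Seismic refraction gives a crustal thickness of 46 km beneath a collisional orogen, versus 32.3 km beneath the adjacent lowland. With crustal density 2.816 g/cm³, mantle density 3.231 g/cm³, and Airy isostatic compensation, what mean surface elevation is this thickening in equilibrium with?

1.76 km

Excess crust Δ = 46 km − 32.3 km = 13.7 km, split between elevation h and root r with h + r = Δ.
Airy balance ρ_c h = (ρ_m − ρ_c) r gives r = h ρ_c/(ρ_m − ρ_c), so h (1 + ρ_c/(ρ_m − ρ_c)) = Δ, i.e. h = Δ (ρ_m − ρ_c)/ρ_m.
h = 13.7 km × 0.415/3.231 = 1.76 km.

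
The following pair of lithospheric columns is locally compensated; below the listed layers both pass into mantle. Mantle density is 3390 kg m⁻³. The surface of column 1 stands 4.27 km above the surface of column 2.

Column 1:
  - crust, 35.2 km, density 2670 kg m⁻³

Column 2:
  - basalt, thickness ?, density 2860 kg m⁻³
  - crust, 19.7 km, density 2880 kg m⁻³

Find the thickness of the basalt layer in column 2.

1.55 km

Take the compensation level at the base of the deeper column (depth z_c below the surface of column 1) and equate Σ ρ_i t_i down to z_c; mantle fills any gap and the z_c terms cancel.
Column 1: 35.2×2670 + (z_c − 35.2)×3390
Column 2: 4.27×0 + x×2860 + 19.7×2880 + (z_c − 4.27 − 19.7 − x)×3390
The z_c×3390 term appears on both sides and cancels. Collect the known terms of each column as K = Σ(ρt)_known − 3390 × (depth of known layers): K_1 = 93984 − 3390×35.2 = −25344; K_2 = 56736 − 3390×(4.27 + 19.7) = −24522.3.
Balance: K_1 = K_2 − x×(3390 − 2860), so x = (K_2 − K_1)/(3390 − 2860) = 821.7/530 = 1.55 km.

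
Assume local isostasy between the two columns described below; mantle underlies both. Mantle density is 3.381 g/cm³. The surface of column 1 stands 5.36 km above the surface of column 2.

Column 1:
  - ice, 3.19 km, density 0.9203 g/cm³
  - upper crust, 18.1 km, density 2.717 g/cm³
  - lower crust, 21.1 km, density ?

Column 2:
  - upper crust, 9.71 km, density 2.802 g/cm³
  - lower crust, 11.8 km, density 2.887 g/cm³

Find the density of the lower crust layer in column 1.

2.92 g/cm³

Take the compensation level at the base of the deeper column (depth z_c below the surface of column 1) and equate Σ ρ_i t_i down to z_c; mantle fills any gap and the z_c terms cancel.
Column 1: 3.19×0.9203 + 18.1×2.717 + 21.1×ρ + (z_c − 42.39)×3.381
Column 2: 5.36×0 + 9.71×2.802 + 11.8×2.887 + (z_c − 5.36 − 21.51)×3.381
The z_c×3.381 term appears on both sides and cancels. Collect the known terms of each column as K = Σ(ρt)_known − 3.381 × (depth of known layers): K_1 = 52.113457 − 3.381×42.39 = −91.207133; K_2 = 61.27402 − 3.381×(5.36 + 21.51) = −29.57345.
Balance: K_1 + 21.1×ρ = K_2, so ρ = (K_2 − K_1)/21.1 = 61.6337/21.1 = 2.92 g/cm³.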